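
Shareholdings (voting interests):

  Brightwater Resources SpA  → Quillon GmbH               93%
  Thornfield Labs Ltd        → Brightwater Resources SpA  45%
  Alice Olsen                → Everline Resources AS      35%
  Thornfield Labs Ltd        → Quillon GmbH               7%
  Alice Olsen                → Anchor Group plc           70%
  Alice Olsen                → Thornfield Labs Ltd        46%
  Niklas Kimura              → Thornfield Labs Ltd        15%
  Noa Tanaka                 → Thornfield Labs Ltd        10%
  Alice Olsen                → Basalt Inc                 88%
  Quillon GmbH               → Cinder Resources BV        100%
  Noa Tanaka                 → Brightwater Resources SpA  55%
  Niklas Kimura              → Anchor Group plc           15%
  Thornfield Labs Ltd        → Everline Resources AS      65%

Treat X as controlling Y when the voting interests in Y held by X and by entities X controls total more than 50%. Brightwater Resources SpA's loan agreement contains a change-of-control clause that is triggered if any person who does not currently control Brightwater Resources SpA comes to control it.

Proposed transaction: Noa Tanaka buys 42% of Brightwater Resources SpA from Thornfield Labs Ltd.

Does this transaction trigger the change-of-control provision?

No

The purchase adds only to Noa's holdings (Thornfield's stake shrinks), so Noa is the only person who could newly come to control Brightwater.
Noa holds 55% of Brightwater, so Noa controls Brightwater.
So Noa already controls Brightwater before the transaction.
After the purchase, Noa's direct stake in Brightwater rises to 55% + 42% = 97%, and Thornfield's stake falls to 3%.
Noa controlled Brightwater already, so this is not a new person acquiring control; every other person's position is unchanged or reduced.
No new person acquires control, so the clause is not triggered.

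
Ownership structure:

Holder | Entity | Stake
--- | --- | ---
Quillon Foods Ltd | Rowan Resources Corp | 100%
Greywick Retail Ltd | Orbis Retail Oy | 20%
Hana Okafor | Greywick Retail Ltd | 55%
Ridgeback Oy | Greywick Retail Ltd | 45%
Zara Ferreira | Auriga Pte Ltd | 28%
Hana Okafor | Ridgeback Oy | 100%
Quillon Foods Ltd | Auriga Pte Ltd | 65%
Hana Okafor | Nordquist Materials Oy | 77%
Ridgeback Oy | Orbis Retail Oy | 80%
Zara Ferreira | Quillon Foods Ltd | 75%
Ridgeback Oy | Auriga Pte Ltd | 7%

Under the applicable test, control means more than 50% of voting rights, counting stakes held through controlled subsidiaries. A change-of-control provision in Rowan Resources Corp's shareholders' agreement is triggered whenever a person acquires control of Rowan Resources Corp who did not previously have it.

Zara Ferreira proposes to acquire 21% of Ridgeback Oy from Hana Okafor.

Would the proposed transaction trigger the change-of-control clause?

No

The purchase adds only to Zara's holdings (Hana's stake shrinks), so Zara is the only person who could newly come to control Rowan.
Zara holds 75% of Quillon, so Zara controls Quillon.
Quillon holds 100% of Rowan, so Zara controls Rowan.
So Zara already controls Rowan before the transaction.
After the purchase, Zara holds 21% of Ridgeback directly, and Hana's stake falls to 79%.
Zara controlled Rowan already, so this is not a new person acquiring control; every other person's position is unchanged or reduced.
No new person acquires control, so the clause is not triggered.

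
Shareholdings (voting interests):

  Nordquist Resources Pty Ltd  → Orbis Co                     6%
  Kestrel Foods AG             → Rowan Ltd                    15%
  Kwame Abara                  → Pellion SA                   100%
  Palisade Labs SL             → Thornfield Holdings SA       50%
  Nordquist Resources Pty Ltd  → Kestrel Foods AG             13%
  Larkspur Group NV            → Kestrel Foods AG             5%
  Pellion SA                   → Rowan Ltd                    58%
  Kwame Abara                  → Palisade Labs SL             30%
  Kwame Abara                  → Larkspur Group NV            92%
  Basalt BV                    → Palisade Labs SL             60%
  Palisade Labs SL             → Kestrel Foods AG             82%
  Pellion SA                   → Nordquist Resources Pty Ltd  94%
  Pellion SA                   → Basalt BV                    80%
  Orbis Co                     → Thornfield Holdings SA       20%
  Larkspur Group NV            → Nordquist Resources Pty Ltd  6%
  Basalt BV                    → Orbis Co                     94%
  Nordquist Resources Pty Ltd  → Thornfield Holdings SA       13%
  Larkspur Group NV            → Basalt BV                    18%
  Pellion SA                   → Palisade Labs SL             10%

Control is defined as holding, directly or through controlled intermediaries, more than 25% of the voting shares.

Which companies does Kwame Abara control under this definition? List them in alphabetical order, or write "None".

Kwame holds 92% of Larkspur, so Kwame controls Larkspur.
Kwame holds 100% of Pellion, so Kwame controls Pellion.
Larkspur and Pellion together hold 18% + 80% = 98% of Basalt, so Kwame controls Basalt.
Larkspur and Pellion together hold 6% + 94% = 100% of Nordquist, so Kwame controls Nordquist.
Kwame and Basalt and Pellion together hold 30% + 60% + 10% = 100% of Palisade, so Kwame controls Palisade.
Palisade and Larkspur and Nordquist together hold 82% + 5% + 13% = 100% of Kestrel, so Kwame controls Kestrel.
Basalt and Nordquist together hold 94% + 6% = 100% of Orbis, so Kwame controls Orbis.
Kestrel and Pellion together hold 15% + 58% = 73% of Rowan, so Kwame controls Rowan.
Orbis and Palisade and Nordquist together hold 20% + 50% + 13% = 83% of Thornfield, so Kwame controls Thornfield.

Basalt BV, Kestrel Foods AG, Larkspur Group NV, Nordquist Resources Pty Ltd, Orbis Co, Palisade Labs SL, Pellion SA, Rowan Ltd, Thornfield Holdings SA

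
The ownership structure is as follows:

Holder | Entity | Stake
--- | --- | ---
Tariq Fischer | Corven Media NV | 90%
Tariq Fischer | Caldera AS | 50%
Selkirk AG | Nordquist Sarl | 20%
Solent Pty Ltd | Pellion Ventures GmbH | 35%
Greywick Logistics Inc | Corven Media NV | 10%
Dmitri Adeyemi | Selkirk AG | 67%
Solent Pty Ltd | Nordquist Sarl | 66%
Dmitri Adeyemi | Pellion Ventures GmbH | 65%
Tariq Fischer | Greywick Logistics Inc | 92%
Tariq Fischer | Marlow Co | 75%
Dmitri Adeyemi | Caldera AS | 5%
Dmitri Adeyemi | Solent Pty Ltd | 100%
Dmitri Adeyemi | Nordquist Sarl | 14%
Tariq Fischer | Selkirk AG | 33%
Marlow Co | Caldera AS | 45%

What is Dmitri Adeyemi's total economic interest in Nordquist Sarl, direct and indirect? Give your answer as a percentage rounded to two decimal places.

Dmitri reaches Nordquist along 3 paths.
Via Selkirk: 67% × 20% = 13.4%.
Direct stake: 14% = 14%.
Via Solent: 100% × 66% = 66%.
Total: 13.4% + 14% + 66% = 93.4%.
Rounded: 93.40%.

93.40%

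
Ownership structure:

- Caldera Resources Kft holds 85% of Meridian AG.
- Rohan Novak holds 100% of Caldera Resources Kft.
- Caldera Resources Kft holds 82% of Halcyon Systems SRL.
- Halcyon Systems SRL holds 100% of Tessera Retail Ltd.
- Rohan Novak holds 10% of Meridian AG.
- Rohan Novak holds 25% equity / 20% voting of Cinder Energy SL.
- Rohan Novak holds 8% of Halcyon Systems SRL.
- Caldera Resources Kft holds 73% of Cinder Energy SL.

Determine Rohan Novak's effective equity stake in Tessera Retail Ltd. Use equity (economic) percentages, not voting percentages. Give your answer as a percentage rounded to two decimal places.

Rohan reaches Tessera along 2 paths.
Via Halcyon: 8% × 100% = 8%.
Via Caldera → Halcyon: 100% × 82% × 100% = 82%.
Total: 8% + 82% = 90%.
Rounded: 90.00%.

90.00%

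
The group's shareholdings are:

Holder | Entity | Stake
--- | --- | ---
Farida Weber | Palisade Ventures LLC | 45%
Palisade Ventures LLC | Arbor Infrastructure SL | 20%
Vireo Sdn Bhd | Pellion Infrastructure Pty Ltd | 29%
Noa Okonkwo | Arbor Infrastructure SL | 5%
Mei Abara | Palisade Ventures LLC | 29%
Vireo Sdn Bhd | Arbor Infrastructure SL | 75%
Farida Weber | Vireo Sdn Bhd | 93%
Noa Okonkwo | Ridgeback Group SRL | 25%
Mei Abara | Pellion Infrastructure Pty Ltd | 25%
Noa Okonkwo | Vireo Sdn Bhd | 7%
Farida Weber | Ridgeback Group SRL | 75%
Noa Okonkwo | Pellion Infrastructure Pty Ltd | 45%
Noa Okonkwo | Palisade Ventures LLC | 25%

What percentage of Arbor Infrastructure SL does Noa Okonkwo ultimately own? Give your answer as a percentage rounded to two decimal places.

Noa reaches Arbor along 3 paths.
Via Vireo: 7% × 75% = 5.25%.
Via Palisade: 25% × 20% = 5%.
Direct stake: 5% = 5%.
Total: 5.25% + 5% + 5% = 15.25%.

15.25%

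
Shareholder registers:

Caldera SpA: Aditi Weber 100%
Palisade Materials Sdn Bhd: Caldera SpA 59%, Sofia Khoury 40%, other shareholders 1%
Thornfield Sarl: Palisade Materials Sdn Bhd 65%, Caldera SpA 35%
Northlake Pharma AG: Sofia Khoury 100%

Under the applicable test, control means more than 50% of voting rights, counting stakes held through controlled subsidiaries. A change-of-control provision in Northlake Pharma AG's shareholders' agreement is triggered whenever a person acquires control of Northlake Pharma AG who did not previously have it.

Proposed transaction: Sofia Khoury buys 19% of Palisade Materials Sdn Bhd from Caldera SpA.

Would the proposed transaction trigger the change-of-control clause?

The purchase adds only to Sofia's holdings (Caldera's stake shrinks), so Sofia is the only person who could newly come to control Northlake.
Sofia holds 100% of Northlake, so Sofia controls Northlake.
So Sofia already controls Northlake before the transaction.
After the purchase, Sofia's direct stake in Palisade rises to 40% + 19% = 59%, and Caldera's stake falls to 40%.
Sofia controlled Northlake already, so this is not a new person acquiring control; every other person's position is unchanged or reduced.
No new person acquires control, so the clause is not triggered.

No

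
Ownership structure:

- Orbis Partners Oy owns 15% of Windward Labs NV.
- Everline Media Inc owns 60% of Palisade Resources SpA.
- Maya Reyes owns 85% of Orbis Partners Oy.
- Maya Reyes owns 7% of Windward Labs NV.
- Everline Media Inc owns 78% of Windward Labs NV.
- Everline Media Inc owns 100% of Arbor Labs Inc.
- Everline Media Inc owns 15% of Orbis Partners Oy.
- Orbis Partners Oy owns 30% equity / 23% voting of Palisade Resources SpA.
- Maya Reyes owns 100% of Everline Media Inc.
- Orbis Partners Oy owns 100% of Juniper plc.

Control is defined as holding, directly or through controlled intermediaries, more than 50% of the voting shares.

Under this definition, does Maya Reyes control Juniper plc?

Maya holds 100% of Everline, so Maya controls Everline.
Maya and Everline together hold 85% + 15% = 100% of Orbis, so Maya controls Orbis.
Orbis holds 100% of Juniper, so Maya controls Juniper.

Yes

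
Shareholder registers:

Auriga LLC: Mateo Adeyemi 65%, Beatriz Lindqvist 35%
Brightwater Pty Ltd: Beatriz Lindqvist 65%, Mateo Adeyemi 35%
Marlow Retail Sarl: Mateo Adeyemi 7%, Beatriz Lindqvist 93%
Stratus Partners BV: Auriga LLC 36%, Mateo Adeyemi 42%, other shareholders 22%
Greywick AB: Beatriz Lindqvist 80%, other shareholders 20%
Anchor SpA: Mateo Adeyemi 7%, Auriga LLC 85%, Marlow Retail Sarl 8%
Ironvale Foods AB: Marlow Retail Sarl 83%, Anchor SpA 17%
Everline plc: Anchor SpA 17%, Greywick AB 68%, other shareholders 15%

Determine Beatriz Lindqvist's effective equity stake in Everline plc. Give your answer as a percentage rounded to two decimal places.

60.72%

Beatriz reaches Everline along 3 paths.
Via Auriga → Anchor: 35% × 85% × 17% = 5.0575%.
Via Marlow → Anchor: 93% × 8% × 17% = 1.2648%.
Via Greywick: 80% × 68% = 54.4%.
Total: 5.0575% + 1.2648% + 54.4% = 60.7223%.
Rounded: 60.72%.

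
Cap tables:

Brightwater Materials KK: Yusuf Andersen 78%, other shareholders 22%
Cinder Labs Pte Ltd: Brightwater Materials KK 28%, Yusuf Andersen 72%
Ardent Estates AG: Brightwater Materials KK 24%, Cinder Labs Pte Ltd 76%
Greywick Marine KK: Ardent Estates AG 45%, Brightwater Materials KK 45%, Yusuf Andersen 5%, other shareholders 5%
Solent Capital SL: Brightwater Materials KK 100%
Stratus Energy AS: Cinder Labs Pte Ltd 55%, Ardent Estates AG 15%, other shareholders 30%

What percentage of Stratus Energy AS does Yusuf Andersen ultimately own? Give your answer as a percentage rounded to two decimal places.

65.12%

Yusuf reaches Stratus along 5 paths.
Via Brightwater → Cinder: 78% × 28% × 55% = 12.012%.
Via Cinder: 72% × 55% = 39.6%.
Via Brightwater → Ardent: 78% × 24% × 15% = 2.808%.
Via Brightwater → Cinder → Ardent: 78% × 28% × 76% × 15% = 2.48976%.
Via Cinder → Ardent: 72% × 76% × 15% = 8.208%.
Total: 12.012% + 39.6% + 2.808% + 2.48976% + 8.208% = 65.11776%.
Rounded: 65.12%.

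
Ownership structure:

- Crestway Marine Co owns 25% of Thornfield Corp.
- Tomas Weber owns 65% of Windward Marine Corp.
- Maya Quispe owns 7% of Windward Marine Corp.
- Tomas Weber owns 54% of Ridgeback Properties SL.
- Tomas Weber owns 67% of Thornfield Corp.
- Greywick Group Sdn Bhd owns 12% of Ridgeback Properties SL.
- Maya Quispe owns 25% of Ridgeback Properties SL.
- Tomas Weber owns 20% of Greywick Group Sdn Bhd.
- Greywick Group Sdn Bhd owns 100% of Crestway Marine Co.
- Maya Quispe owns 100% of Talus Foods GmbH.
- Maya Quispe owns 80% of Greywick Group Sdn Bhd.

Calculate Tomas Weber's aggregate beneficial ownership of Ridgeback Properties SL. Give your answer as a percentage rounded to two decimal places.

Tomas reaches Ridgeback along 2 paths.
Direct stake: 54% = 54%.
Via Greywick: 20% × 12% = 2.4%.
Total: 54% + 2.4% = 56.4%.
Rounded: 56.40%.

56.40%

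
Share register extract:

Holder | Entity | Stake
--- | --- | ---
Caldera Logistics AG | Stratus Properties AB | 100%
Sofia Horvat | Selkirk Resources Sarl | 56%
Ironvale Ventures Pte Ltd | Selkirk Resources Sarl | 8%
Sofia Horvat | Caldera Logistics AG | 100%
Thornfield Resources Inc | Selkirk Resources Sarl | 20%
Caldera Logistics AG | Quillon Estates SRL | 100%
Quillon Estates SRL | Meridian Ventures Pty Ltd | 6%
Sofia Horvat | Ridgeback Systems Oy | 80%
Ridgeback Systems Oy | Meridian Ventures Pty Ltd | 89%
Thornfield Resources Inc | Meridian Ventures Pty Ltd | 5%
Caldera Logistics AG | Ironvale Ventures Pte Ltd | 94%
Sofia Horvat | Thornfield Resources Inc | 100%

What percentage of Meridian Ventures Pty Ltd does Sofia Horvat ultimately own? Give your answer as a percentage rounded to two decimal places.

82.20%

Sofia reaches Meridian along 3 paths.
Via Caldera → Quillon: 100% × 100% × 6% = 6%.
Via Ridgeback: 80% × 89% = 71.2%.
Via Thornfield: 100% × 5% = 5%.
Total: 6% + 71.2% + 5% = 82.2%.
Rounded: 82.20%.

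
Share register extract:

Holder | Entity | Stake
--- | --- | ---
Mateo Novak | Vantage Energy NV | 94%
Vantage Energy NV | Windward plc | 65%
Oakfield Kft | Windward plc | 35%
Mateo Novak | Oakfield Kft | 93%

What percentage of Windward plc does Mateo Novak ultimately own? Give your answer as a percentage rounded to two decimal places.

93.65%

Mateo reaches Windward along 2 paths.
Via Vantage: 94% × 65% = 61.1%.
Via Oakfield: 93% × 35% = 32.55%.
Total: 61.1% + 32.55% = 93.65%.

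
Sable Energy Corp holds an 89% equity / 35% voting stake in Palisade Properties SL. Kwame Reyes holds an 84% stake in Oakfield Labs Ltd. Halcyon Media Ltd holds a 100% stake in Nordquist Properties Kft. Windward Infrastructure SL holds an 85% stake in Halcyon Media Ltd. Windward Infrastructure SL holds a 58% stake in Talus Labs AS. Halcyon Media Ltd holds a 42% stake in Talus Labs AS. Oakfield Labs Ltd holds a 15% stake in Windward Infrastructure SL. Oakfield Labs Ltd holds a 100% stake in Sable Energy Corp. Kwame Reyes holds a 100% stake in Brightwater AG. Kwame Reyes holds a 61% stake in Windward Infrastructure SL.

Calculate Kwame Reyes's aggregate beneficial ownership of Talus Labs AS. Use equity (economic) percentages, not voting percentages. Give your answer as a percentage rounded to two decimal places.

Kwame reaches Talus along 4 paths.
Via Windward: 61% × 58% = 35.38%.
Via Oakfield → Windward: 84% × 15% × 58% = 7.308%.
Via Windward → Halcyon: 61% × 85% × 42% = 21.777%.
Via Oakfield → Windward → Halcyon: 84% × 15% × 85% × 42% = 4.4982%.
Total: 35.38% + 7.308% + 21.777% + 4.4982% = 68.9632%.
Rounded: 68.96%.

68.96%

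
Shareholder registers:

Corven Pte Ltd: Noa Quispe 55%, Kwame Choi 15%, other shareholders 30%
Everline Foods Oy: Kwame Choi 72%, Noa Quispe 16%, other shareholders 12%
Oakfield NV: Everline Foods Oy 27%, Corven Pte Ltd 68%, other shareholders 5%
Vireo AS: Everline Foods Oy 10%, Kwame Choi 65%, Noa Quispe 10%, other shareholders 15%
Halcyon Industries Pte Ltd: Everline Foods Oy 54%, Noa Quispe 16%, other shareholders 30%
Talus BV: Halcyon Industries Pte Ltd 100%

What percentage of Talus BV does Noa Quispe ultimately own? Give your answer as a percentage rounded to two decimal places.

Noa reaches Talus along 2 paths.
Via Everline → Halcyon: 16% × 54% × 100% = 8.64%.
Via Halcyon: 16% × 100% = 16%.
Total: 8.64% + 16% = 24.64%.

24.64%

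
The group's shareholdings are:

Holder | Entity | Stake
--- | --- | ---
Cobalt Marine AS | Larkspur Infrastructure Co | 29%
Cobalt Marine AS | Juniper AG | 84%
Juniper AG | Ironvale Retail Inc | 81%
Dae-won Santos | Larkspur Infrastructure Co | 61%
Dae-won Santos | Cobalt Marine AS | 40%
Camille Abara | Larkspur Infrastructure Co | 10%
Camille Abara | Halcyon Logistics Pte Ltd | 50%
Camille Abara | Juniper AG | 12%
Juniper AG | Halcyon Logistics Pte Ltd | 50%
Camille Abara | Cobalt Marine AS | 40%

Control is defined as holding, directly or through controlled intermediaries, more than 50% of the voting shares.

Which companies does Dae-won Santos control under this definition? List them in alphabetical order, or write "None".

Dae-won holds 61% of Larkspur, so Dae-won controls Larkspur.
No other company's threshold is met.

Larkspur Infrastructure Co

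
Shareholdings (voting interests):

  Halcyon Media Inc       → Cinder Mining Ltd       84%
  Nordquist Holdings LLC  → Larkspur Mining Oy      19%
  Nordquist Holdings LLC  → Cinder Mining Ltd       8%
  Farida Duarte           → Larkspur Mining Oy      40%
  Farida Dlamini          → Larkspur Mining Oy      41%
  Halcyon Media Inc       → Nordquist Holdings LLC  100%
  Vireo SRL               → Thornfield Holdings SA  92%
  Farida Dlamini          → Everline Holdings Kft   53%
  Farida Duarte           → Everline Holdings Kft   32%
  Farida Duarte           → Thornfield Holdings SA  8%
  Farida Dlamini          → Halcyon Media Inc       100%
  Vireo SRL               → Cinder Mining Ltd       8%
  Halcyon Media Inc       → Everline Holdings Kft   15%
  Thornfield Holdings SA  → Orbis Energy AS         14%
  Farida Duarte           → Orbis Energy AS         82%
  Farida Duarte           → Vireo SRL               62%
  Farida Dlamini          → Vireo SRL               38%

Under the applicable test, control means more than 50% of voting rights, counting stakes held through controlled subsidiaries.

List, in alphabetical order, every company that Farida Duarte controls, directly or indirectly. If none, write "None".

Orbis Energy AS, Thornfield Holdings SA, Vireo SRL

Farida Duarte holds 62% of Vireo, so Farida Duarte controls Vireo.
Farida Duarte and Vireo together hold 8% + 92% = 100% of Thornfield, so Farida Duarte controls Thornfield.
Thornfield and Farida Duarte together hold 14% + 82% = 96% of Orbis, so Farida Duarte controls Orbis.
No other company's threshold is met.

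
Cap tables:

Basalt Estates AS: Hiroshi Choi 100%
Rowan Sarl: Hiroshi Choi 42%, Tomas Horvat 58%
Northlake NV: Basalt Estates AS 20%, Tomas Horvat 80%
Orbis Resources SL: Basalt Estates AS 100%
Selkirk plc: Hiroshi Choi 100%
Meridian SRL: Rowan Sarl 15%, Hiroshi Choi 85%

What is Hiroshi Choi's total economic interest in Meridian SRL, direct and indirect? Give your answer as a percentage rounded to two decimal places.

91.30%

Hiroshi reaches Meridian along 2 paths.
Via Rowan: 42% × 15% = 6.3%.
Direct stake: 85% = 85%.
Total: 6.3% + 85% = 91.3%.
Rounded: 91.30%.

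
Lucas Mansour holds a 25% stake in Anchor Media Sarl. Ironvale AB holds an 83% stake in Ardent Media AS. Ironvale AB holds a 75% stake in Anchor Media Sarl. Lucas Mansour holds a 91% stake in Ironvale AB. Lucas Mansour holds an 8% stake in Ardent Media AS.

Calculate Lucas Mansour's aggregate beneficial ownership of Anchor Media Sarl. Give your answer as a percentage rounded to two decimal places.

93.25%

Lucas reaches Anchor along 2 paths.
Direct stake: 25% = 25%.
Via Ironvale: 91% × 75% = 68.25%.
Total: 25% + 68.25% = 93.25%.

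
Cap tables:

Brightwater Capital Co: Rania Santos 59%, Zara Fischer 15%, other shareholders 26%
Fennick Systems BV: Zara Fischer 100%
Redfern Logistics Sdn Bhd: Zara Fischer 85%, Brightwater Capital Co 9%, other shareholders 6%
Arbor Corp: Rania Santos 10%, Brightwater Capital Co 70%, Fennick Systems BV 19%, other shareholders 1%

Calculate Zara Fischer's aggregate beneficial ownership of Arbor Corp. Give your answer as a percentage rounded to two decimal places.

29.50%

Zara reaches Arbor along 2 paths.
Via Brightwater: 15% × 70% = 10.5%.
Via Fennick: 100% × 19% = 19%.
Total: 10.5% + 19% = 29.5%.
Rounded: 29.50%.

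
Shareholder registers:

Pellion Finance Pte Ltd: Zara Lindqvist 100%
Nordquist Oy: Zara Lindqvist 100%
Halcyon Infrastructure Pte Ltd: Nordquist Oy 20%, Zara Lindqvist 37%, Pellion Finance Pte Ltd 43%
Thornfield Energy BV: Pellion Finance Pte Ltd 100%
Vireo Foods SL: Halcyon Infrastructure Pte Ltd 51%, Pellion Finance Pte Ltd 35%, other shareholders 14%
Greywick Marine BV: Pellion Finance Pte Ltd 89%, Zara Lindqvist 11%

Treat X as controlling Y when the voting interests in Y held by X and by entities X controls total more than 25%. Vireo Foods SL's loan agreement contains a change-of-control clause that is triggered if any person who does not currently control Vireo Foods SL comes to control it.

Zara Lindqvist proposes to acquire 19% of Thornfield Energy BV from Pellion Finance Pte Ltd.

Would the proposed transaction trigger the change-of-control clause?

The purchase adds only to Zara's holdings (Pellion's stake shrinks), so Zara is the only person who could newly come to control Vireo.
Zara holds 100% of Pellion, so Zara controls Pellion.
Zara holds 100% of Nordquist, so Zara controls Nordquist.
Nordquist and Zara and Pellion together hold 20% + 37% + 43% = 100% of Halcyon, so Zara controls Halcyon.
Halcyon and Pellion together hold 51% + 35% = 86% of Vireo, so Zara controls Vireo.
So Zara already controls Vireo before the transaction.
After the purchase, Zara holds 19% of Thornfield directly, and Pellion's stake falls to 81%.
Zara controlled Vireo already, so this is not a new person acquiring control; every other person's position is unchanged or reduced.
No new person acquires control, so the clause is not triggered.

No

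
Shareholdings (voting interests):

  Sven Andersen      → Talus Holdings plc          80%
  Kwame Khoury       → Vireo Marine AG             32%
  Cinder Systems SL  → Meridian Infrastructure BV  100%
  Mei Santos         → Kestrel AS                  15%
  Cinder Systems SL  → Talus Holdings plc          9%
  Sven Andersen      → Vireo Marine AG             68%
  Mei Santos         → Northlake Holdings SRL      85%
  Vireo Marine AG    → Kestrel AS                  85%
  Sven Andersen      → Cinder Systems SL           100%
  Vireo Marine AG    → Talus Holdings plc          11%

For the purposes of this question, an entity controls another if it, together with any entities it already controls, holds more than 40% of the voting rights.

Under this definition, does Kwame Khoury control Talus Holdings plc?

No

Kwame's largest direct stake is 32% in Vireo, which does not meet the threshold, so Kwame controls no company.
Neither Kwame nor any entity Kwame controls holds any voting interest in Talus.
So Kwame does not control Talus.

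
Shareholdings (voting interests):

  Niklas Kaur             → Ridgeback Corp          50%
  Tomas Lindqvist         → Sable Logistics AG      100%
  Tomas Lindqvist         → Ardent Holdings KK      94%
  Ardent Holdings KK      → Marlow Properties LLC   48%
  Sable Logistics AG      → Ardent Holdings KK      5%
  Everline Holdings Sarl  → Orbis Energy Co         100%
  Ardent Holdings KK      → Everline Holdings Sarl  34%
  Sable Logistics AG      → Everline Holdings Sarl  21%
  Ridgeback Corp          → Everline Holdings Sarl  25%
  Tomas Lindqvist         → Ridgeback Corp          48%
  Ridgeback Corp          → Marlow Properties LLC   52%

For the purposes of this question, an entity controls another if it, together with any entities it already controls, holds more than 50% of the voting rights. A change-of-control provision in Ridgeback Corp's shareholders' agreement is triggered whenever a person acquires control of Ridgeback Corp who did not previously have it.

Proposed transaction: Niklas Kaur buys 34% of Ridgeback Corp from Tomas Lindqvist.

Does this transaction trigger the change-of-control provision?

Yes

The purchase adds only to Niklas's holdings (Tomas's stake shrinks), so Niklas is the only person who could newly come to control Ridgeback.
Niklas's largest direct stake is 50% in Ridgeback, which does not meet the threshold, so Niklas controls no company.
In Ridgeback, Niklas's side holds only 50%, not > 50%.
So before the transaction, Niklas does not control Ridgeback.
After the purchase, Niklas's direct stake in Ridgeback rises to 50% + 34% = 84%, and Tomas's stake falls to 14%.
Niklas holds 84% of Ridgeback, so Niklas controls Ridgeback.
Niklas did not control Ridgeback before and does after, so the clause is triggered.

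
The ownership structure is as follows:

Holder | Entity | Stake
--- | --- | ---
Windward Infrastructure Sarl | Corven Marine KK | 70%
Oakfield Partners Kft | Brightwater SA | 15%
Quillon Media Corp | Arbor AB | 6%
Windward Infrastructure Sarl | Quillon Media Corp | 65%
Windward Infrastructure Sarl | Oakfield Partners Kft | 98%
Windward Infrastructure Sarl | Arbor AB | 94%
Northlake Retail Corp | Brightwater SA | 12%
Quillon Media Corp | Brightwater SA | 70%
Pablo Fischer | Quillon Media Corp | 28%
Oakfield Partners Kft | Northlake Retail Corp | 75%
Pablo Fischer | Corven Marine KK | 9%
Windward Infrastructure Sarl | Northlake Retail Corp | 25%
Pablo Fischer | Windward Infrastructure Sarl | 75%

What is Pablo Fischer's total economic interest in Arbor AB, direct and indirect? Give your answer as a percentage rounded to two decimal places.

75.11%

Pablo reaches Arbor along 3 paths.
Via Windward → Quillon: 75% × 65% × 6% = 2.925%.
Via Quillon: 28% × 6% = 1.68%.
Via Windward: 75% × 94% = 70.5%.
Total: 2.925% + 1.68% + 70.5% = 75.105%.
Rounded: 75.11%.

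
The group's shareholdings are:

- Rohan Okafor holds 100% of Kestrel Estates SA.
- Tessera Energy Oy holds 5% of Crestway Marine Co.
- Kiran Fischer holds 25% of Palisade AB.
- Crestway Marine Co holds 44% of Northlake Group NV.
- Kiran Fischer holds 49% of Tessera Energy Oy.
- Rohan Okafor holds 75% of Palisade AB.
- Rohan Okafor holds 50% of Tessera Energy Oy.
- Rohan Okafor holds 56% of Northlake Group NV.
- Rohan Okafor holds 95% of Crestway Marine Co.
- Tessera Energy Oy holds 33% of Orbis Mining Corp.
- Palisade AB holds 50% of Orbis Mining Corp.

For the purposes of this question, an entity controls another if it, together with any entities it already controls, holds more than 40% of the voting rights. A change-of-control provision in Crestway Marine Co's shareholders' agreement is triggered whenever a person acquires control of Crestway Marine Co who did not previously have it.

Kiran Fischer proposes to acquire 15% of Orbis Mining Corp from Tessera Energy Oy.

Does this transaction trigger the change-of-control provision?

No

The purchase adds only to Kiran's holdings (Tessera's stake shrinks), so Kiran is the only person who could newly come to control Crestway.
Kiran holds 49% of Tessera, so Kiran controls Tessera.
In Crestway, Kiran's side holds only 5%, not > 40%.
So before the transaction, Kiran does not control Crestway.
After the purchase, Kiran holds 15% of Orbis directly, and Tessera's stake falls to 18%.
Kiran's side now holds 18% + 15% = 33% of Orbis, not > 40%, so Kiran still does not control Orbis.
After the transaction, Kiran's side holds 5% of Crestway, not > 40%, so Kiran still does not control Crestway.
No new person acquires control, so the clause is not triggered.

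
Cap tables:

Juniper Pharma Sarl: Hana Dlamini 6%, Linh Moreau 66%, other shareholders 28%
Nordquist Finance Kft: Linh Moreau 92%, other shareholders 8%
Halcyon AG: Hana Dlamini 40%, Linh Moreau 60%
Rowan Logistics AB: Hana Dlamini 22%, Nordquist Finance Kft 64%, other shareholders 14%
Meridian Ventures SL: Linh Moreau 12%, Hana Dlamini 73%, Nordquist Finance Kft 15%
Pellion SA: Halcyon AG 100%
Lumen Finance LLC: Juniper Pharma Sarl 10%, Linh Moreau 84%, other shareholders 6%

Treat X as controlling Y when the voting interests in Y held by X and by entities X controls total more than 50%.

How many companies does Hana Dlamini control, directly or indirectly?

1

Hana holds 73% of Meridian, so Hana controls Meridian.
No other company's threshold is met.
Hana controls 1 company.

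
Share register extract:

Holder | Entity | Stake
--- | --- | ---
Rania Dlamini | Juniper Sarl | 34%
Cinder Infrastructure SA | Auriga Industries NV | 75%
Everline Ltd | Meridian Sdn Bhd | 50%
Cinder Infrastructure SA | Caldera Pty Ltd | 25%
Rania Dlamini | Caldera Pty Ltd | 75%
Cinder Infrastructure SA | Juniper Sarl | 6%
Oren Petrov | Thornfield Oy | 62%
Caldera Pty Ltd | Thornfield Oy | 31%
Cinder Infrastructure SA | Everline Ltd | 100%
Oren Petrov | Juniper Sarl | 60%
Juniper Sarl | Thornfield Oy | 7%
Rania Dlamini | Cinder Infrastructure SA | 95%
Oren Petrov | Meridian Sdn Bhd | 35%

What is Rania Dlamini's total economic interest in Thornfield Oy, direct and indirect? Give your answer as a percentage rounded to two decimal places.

33.39%

Rania reaches Thornfield along 4 paths.
Via Juniper: 34% × 7% = 2.38%.
Via Cinder → Juniper: 95% × 6% × 7% = 0.399%.
Via Caldera: 75% × 31% = 23.25%.
Via Cinder → Caldera: 95% × 25% × 31% = 7.3625%.
Total: 2.38% + 0.399% + 23.25% + 7.3625% = 33.3915%.
Rounded: 33.39%.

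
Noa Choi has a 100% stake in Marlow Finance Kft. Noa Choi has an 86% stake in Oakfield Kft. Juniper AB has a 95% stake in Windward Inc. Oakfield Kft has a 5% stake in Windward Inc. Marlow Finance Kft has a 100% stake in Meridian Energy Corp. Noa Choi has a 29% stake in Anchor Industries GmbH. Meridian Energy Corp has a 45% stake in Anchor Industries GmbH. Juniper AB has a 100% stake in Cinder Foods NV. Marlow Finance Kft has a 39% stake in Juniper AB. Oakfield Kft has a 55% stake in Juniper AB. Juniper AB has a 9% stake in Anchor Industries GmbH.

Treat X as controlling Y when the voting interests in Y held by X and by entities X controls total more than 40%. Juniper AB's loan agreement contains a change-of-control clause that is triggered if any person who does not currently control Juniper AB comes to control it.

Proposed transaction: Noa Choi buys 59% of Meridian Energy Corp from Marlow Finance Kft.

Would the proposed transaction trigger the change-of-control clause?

The purchase adds only to Noa's holdings (Marlow's stake shrinks), so Noa is the only person who could newly come to control Juniper.
Noa holds 100% of Marlow, so Noa controls Marlow.
Noa holds 86% of Oakfield, so Noa controls Oakfield.
Marlow and Oakfield together hold 39% + 55% = 94% of Juniper, so Noa controls Juniper.
So Noa already controls Juniper before the transaction.
After the purchase, Noa holds 59% of Meridian directly, and Marlow's stake falls to 41%.
Noa controlled Juniper already, so this is not a new person acquiring control; every other person's position is unchanged or reduced.
No new person acquires control, so the clause is not triggered.

No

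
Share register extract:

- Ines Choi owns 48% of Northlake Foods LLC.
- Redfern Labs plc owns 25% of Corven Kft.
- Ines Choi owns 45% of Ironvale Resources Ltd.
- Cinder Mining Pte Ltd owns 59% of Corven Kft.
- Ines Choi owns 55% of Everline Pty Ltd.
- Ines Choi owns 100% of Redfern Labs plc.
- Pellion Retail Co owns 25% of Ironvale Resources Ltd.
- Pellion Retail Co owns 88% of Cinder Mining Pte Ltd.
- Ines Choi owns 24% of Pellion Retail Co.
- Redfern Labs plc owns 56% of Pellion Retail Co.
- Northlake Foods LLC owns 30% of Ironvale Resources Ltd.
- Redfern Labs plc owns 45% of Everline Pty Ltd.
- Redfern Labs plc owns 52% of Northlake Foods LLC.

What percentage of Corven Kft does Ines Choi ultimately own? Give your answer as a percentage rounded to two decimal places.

Ines reaches Corven along 3 paths.
Via Redfern: 100% × 25% = 25%.
Via Pellion → Cinder: 24% × 88% × 59% = 12.4608%.
Via Redfern → Pellion → Cinder: 100% × 56% × 88% × 59% = 29.0752%.
Total: 25% + 12.4608% + 29.0752% = 66.536%.
Rounded: 66.54%.

66.54%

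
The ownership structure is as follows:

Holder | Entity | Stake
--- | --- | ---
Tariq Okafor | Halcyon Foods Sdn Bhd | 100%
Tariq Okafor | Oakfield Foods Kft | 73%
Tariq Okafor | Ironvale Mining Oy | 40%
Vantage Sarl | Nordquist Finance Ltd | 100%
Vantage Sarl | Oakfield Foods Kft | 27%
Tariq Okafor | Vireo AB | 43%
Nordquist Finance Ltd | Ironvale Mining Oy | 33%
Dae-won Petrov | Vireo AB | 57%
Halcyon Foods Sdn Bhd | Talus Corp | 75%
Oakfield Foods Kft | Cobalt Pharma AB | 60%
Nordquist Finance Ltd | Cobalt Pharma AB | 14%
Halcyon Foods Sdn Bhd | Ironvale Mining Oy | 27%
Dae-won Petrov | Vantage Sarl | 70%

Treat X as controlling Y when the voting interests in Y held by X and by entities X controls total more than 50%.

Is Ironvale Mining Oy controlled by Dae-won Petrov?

Dae-won holds 70% of Vantage, so Dae-won controls Vantage.
Dae-won holds 57% of Vireo, so Dae-won controls Vireo.
Vantage holds 100% of Nordquist, so Dae-won controls Nordquist.
In Ironvale, Dae-won's side holds only 33%, not > 50%.
So Dae-won does not control Ironvale.

No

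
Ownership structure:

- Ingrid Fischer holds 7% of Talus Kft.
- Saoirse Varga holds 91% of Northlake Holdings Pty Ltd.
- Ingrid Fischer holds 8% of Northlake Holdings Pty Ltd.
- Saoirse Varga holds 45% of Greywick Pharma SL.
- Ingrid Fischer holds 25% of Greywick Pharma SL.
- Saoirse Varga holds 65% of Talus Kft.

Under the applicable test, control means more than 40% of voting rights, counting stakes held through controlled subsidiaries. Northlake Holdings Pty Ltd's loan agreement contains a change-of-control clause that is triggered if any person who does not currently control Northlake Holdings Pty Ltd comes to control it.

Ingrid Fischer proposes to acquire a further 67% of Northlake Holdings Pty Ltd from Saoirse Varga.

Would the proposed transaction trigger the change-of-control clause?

The purchase adds only to Ingrid's holdings (Saoirse's stake shrinks), so Ingrid is the only person who could newly come to control Northlake.
Ingrid's largest direct stake is 25% in Greywick, which does not meet the threshold, so Ingrid controls no company.
In Northlake, Ingrid's side holds only 8%, not > 40%.
So before the transaction, Ingrid does not control Northlake.
After the purchase, Ingrid's direct stake in Northlake rises to 8% + 67% = 75%, and Saoirse's stake falls to 24%.
Ingrid holds 75% of Northlake, so Ingrid controls Northlake.
Ingrid did not control Northlake before and does after, so the clause is triggered.

Yes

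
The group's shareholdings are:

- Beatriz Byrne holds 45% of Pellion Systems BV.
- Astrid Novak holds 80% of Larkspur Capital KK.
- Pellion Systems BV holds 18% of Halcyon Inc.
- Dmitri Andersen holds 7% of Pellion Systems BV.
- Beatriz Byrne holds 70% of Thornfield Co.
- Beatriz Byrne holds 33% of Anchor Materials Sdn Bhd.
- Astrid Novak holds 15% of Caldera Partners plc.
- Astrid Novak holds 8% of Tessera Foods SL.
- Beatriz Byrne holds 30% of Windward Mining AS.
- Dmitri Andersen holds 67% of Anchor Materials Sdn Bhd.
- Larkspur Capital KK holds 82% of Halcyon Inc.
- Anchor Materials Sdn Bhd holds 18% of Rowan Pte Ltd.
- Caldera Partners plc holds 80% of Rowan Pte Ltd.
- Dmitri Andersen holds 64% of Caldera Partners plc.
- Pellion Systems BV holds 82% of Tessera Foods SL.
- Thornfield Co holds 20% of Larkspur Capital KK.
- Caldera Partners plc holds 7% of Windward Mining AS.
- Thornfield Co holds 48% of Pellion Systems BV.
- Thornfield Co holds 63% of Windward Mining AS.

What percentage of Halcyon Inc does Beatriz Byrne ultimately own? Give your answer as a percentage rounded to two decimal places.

25.63%

Beatriz reaches Halcyon along 3 paths.
Via Pellion: 45% × 18% = 8.1%.
Via Thornfield → Pellion: 70% × 48% × 18% = 6.048%.
Via Thornfield → Larkspur: 70% × 20% × 82% = 11.48%.
Total: 8.1% + 6.048% + 11.48% = 25.628%.
Rounded: 25.63%.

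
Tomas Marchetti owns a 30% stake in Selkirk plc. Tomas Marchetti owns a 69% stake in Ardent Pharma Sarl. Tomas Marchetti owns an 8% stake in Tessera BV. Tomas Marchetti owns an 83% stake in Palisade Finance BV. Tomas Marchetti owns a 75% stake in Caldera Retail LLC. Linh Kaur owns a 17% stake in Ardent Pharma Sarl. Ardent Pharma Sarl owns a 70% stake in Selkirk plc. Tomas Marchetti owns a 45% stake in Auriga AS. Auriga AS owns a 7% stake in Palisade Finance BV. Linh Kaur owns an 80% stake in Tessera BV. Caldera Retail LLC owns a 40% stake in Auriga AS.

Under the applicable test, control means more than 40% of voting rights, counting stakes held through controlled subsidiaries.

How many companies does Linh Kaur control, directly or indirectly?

1

Linh holds 80% of Tessera, so Linh controls Tessera.
No other company's threshold is met.
Linh controls 1 company.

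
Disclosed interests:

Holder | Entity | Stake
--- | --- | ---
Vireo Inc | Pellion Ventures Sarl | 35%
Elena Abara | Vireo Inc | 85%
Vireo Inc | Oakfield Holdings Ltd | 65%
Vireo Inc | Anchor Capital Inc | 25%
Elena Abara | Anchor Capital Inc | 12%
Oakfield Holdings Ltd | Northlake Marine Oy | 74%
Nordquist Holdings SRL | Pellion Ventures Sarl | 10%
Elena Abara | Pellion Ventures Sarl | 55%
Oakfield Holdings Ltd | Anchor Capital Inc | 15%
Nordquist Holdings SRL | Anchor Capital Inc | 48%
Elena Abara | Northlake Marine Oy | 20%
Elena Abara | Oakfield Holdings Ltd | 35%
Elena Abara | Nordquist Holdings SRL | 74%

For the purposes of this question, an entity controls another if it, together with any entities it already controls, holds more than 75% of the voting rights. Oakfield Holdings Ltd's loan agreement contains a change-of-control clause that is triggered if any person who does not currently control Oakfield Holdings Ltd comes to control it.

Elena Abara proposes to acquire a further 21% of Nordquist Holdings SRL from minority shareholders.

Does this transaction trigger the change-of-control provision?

No

The purchase changes only Elena's holdings, so Elena is the only person who could newly come to control Oakfield.
Elena holds 85% of Vireo, so Elena controls Vireo.
Elena and Vireo together hold 35% + 65% = 100% of Oakfield, so Elena controls Oakfield.
So Elena already controls Oakfield before the transaction.
After the purchase, Elena's direct stake in Nordquist rises to 74% + 21% = 95%.
Elena controlled Oakfield already, so this is not a new person acquiring control; every other person's position is unchanged or reduced.
No new person acquires control, so the clause is not triggered.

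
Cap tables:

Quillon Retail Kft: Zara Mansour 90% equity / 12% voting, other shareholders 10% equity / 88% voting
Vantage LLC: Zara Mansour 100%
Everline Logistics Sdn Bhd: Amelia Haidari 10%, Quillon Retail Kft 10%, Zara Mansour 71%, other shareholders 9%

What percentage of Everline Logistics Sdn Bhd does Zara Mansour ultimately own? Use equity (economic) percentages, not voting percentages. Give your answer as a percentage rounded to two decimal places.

80.00%

Zara reaches Everline along 2 paths.
Via Quillon: 90% × 10% = 9%.
Direct stake: 71% = 71%.
Total: 9% + 71% = 80%.
Rounded: 80.00%.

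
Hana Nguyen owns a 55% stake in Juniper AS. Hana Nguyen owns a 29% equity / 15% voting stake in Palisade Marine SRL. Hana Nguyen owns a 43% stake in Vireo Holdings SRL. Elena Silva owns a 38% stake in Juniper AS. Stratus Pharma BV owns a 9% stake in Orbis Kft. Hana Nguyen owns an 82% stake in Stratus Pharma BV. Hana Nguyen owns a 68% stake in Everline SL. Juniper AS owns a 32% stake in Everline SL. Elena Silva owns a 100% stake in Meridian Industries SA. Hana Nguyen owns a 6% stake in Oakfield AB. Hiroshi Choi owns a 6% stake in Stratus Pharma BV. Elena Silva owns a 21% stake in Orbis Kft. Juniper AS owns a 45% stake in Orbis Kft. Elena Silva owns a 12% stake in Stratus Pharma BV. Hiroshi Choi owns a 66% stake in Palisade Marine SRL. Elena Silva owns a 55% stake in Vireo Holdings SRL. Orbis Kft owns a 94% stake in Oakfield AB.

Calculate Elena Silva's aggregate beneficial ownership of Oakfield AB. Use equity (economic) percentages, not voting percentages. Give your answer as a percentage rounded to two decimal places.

36.83%

Elena reaches Oakfield along 3 paths.
Via Stratus → Orbis: 12% × 9% × 94% = 1.0152%.
Via Orbis: 21% × 94% = 19.74%.
Via Juniper → Orbis: 38% × 45% × 94% = 16.074%.
Total: 1.0152% + 19.74% + 16.074% = 36.8292%.
Rounded: 36.83%.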